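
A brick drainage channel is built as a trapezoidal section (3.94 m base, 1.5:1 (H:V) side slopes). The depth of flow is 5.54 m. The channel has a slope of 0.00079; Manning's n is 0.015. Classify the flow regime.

subcritical

With bottom width b = 3.94 m and side slope z = 1.5: A = (b + zy)y = (3.94 + 1.5×5.54)×5.54 = 67.86 m²; P = b + 2y√(1+z²) = 3.94 + 2×5.54×1.803 = 23.91 m.
Hydraulic radius R = A/P = 67.86/23.91 = 2.838 m.
V = (1/n) R^(2/3) √S = (1/0.015) × 2.838^(2/3) × √0.00079 = 3.756 m/s. Hydraulic depth D_h = A/T = 67.86/20.56 = 3.301 m.
Froude number Fr = V/√(g·D_h) = 3.756/√(9.81×3.301) = 0.66, which is less than 1, so the flow is subcritical.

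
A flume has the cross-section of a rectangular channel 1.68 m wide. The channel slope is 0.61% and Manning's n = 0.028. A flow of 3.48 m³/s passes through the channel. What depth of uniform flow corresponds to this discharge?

Manning's equation rearranged: A R^(2/3) = nQ / (1·√S) = 0.028 × 3.48 / (√0.0061) = 1.248.
At y = 0.86 m: A R^(2/3) = 0.8166 — too small.
At y = 1.19 m: A R^(2/3) = 1.247 — matches.

y_n = 1.19 m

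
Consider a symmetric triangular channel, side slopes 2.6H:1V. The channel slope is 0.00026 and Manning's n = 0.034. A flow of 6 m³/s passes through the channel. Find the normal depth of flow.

y_n = 2.19 m

Manning's equation rearranged: A R^(2/3) = nQ / (1·√S) = 0.034 × 6 / (√0.00026) = 12.65.
Trying y = 2.46 m: A R^(2/3) = 17.25 — over.
Trying y = 2.19 m: A R^(2/3) = 12.65 — ≈ 12.65.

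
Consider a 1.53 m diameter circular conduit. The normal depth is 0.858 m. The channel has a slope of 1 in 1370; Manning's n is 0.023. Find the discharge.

Q = 0.688 m³/s

For a circular section of diameter D = 1.53 m at depth y = 0.858 m, the central angle is θ = 2 arccos(1 − 2y/D) = 3.385 rad. Then A = (D²/8)(θ − sin θ) = 1.061 m² and P = Dθ/2 = 2.59 m.
Hydraulic radius R = A/P = 1.061/2.59 = 0.4098 m.
Manning's equation: Q = (1/n) A R^(2/3) S^(1/2) = (1/0.023) × 1.061 × 0.4098^(2/3) × 0.0007299^(1/2) = 0.688 m³/s.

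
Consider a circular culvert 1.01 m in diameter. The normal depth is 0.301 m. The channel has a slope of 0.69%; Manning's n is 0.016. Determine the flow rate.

For a circular section of diameter D = 1.01 m at depth y = 0.301 m, the central angle is θ = 2 arccos(1 − 2y/D) = 2.31 rad. Then A = (D²/8)(θ − sin θ) = 0.2003 m² and P = Dθ/2 = 1.167 m.
Hydraulic radius R = A/P = 0.2003/1.167 = 0.1717 m.
Manning's equation: Q = (1/n) A R^(2/3) S^(1/2) = (1/0.016) × 0.2003 × 0.1717^(2/3) × 0.0069^(1/2) = 0.321 m³/s.

Q = 0.321 m³/s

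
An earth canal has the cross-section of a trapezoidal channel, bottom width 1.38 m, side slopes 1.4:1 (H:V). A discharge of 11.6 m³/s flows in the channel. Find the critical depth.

y_c = 1.29 m

At critical depth, Q² T / (g A³) = 1, i.e. A³/T = Q²/g = 11.6²/9.81 = 13.72.
Try y = 1.56 m: A³/T = 29.9 — too large.
Try y = 1.29 m: A³/T = 13.91 — matches.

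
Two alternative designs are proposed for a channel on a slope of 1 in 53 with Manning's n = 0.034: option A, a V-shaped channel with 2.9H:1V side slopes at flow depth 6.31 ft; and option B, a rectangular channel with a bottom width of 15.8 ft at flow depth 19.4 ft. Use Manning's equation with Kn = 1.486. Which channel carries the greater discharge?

channel B

Channel A: For a triangular section with side slope z = 2.9: A = zy² = 2.9×6.31² = 115.5 ft²; P = 2y√(1+z²) = 2×6.31×3.068 = 38.71 ft. Hydraulic radius R = A/P = 115.5/38.71 = 2.983 ft. Q_A = (1.486/0.034)·115.5·2.983^(2/3)·√0.01887 = 1436 ft³/s.
Channel B: Flow area A = b·y = 15.8 × 19.4 = 306.5 ft². Wetted perimeter P = b + 2y = 15.8 + 2×19.4 = 54.6 ft. Hydraulic radius R = A/P = 306.5/54.6 = 5.614 ft. Q_B = (1.486/0.034)·306.5·5.614^(2/3)·√0.01887 = 5813 ft³/s.
Q_A = 1436 ft³/s vs Q_B = 5813 ft³/s, so channel B carries more.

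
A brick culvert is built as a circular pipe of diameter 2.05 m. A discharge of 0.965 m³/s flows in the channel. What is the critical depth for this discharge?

At critical depth, Q² T / (g A³) = 1, i.e. A³/T = Q²/g = 0.965²/9.81 = 0.09493.
Try y = 0.565 m: A³/T = 0.2212 — high.
Try y = 0.381 m: A³/T = 0.04747 — low.
Try y = 0.455 m: A³/T = 0.09512 — ≈ 0.09493.

y_c = 0.455 m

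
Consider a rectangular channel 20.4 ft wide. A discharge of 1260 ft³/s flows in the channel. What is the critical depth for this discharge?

y_c = 4.91 ft

For a rectangular channel, critical depth y_c = (q²/g)^(1/3) where q = Q/b = 1260/20.4 = 61.76 ft²/s.
So y_c = (61.76²/32.2)^(1/3) = 4.91 ft.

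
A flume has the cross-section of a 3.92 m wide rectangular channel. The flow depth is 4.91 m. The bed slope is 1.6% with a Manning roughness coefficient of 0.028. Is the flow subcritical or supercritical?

subcritical

Flow area A = b·y = 3.92 × 4.91 = 19.25 m². Wetted perimeter P = b + 2y = 3.92 + 2×4.91 = 13.74 m.
Hydraulic radius R = A/P = 19.25/13.74 = 1.401 m.
V = (1/n) R^(2/3) √S = (1/0.028) × 1.401^(2/3) × √0.016 = 5.656 m/s. Hydraulic depth D_h = A/T = 19.25/3.92 = 4.91 m.
Froude number Fr = V/√(g·D_h) = 5.656/√(9.81×4.91) = 0.815, which is less than 1, so the flow is subcritical.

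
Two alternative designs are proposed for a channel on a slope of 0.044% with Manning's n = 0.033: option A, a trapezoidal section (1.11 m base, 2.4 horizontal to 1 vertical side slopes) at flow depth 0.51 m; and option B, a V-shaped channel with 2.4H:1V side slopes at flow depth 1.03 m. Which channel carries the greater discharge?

channel B

Channel A: With bottom width b = 1.11 m and side slope z = 2.4: A = (b + zy)y = (1.11 + 2.4×0.51)×0.51 = 1.19 m²; P = b + 2y√(1+z²) = 1.11 + 2×0.51×2.6 = 3.762 m. Hydraulic radius R = A/P = 1.19/3.762 = 0.3164 m. Q_A = (1/0.033)·1.19·0.3164^(2/3)·√0.00044 = 0.3513 m³/s.
Channel B: For a triangular section with side slope z = 2.4: A = zy² = 2.4×1.03² = 2.546 m²; P = 2y√(1+z²) = 2×1.03×2.6 = 5.356 m. Hydraulic radius R = A/P = 2.546/5.356 = 0.4754 m. Q_B = (1/0.033)·2.546·0.4754^(2/3)·√0.00044 = 0.9858 m³/s.
Q_A = 0.3513 m³/s vs Q_B = 0.9858 m³/s, so channel B carries more.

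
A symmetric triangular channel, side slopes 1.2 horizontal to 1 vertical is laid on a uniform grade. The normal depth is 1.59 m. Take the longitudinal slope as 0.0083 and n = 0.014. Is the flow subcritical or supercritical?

For a triangular section with side slope z = 1.2: A = zy² = 1.2×1.59² = 3.034 m²; P = 2y√(1+z²) = 2×1.59×1.562 = 4.967 m.
Hydraulic radius R = A/P = 3.034/4.967 = 0.6107 m.
V = (1/n) R^(2/3) √S = (1/0.014) × 0.6107^(2/3) × √0.0083 = 4.684 m/s. Hydraulic depth D_h = A/T = 3.034/3.816 = 0.795 m.
Froude number Fr = V/√(g·D_h) = 4.684/√(9.81×0.795) = 1.68, which is greater than 1, so the flow is supercritical.

supercritical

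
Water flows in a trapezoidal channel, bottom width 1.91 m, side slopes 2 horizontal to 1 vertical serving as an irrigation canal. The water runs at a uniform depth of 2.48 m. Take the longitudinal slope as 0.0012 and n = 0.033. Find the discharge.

With bottom width b = 1.91 m and side slope z = 2: A = (b + zy)y = (1.91 + 2×2.48)×2.48 = 17.04 m²; P = b + 2y√(1+z²) = 1.91 + 2×2.48×2.236 = 13 m.
Hydraulic radius R = A/P = 17.04/13 = 1.31 m.
Manning's equation: Q = (1/n) A R^(2/3) S^(1/2) = (1/0.033) × 17.04 × 1.31^(2/3) × 0.0012^(1/2) = 21.4 m³/s.

Q = 21.4 m³/s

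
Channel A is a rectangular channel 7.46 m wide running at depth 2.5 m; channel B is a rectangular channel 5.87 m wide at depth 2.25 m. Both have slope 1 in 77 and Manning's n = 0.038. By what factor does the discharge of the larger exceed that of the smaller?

Channel A: Flow area A = b·y = 7.46 × 2.5 = 18.65 m². Wetted perimeter P = b + 2y = 7.46 + 2×2.5 = 12.46 m. Hydraulic radius R = A/P = 18.65/12.46 = 1.497 m. Q_A = (1/0.038)·18.65·1.497^(2/3)·√0.01299 = 73.19 m³/s.
Channel B: Flow area A = b·y = 5.87 × 2.25 = 13.21 m². Wetted perimeter P = b + 2y = 5.87 + 2×2.25 = 10.37 m. Hydraulic radius R = A/P = 13.21/10.37 = 1.274 m. Q_B = (1/0.038)·13.21·1.274^(2/3)·√0.01299 = 46.54 m³/s.
The larger discharge is 73.19 m³/s and the smaller is 46.54 m³/s; the ratio is 1.57.

1.57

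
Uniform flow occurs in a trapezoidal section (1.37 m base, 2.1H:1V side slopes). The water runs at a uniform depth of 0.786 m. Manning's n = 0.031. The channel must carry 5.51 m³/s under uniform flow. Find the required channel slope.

S = 0.0141

With bottom width b = 1.37 m and side slope z = 2.1: A = (b + zy)y = (1.37 + 2.1×0.786)×0.786 = 2.374 m²; P = b + 2y√(1+z²) = 1.37 + 2×0.786×2.326 = 5.026 m.
Hydraulic radius R = A/P = 2.374/5.026 = 0.4723 m.
From Manning's equation, S = [nQ / (1 A R^(2/3))]² = [0.031 × 5.51 / (1 × 2.374 × 0.4723^(2/3))]² = 0.0141.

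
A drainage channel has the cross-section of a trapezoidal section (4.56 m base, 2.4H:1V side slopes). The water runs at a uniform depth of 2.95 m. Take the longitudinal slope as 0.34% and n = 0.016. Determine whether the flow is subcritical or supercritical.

With bottom width b = 4.56 m and side slope z = 2.4: A = (b + zy)y = (4.56 + 2.4×2.95)×2.95 = 34.34 m²; P = b + 2y√(1+z²) = 4.56 + 2×2.95×2.6 = 19.9 m.
Hydraulic radius R = A/P = 34.34/19.9 = 1.726 m.
V = (1/n) R^(2/3) √S = (1/0.016) × 1.726^(2/3) × √0.0034 = 5.243 m/s. Hydraulic depth D_h = A/T = 34.34/18.72 = 1.834 m.
Froude number Fr = V/√(g·D_h) = 5.243/√(9.81×1.834) = 1.24, which is greater than 1, so the flow is supercritical.

supercritical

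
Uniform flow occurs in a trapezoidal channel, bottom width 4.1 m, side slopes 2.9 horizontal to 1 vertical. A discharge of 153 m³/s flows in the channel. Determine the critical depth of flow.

At critical depth, Q² T / (g A³) = 1, i.e. A³/T = Q²/g = 153²/9.81 = 2386.
At y = 2 m: A³/T = 494.4 — too small.
At y = 3.6 m: A³/T = 5741 — too large.
At y = 2.93 m: A³/T = 2384 — close enough.

y_c = 2.93 m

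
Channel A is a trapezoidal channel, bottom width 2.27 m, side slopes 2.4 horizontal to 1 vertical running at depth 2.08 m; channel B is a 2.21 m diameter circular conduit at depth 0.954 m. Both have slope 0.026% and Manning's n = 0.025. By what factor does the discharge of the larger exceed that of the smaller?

Channel A: With bottom width b = 2.27 m and side slope z = 2.4: A = (b + zy)y = (2.27 + 2.4×2.08)×2.08 = 15.1 m²; P = b + 2y√(1+z²) = 2.27 + 2×2.08×2.6 = 13.09 m. Hydraulic radius R = A/P = 15.1/13.09 = 1.154 m. Q_A = (1/0.025)·15.1·1.154^(2/3)·√0.00026 = 10.72 m³/s.
Channel B: For a circular section of diameter D = 2.21 m at depth y = 0.954 m, the central angle is θ = 2 arccos(1 − 2y/D) = 2.867 rad. Then A = (D²/8)(θ − sin θ) = 1.585 m² and P = Dθ/2 = 3.169 m. Hydraulic radius R = A/P = 1.585/3.169 = 0.5003 m. Q_B = (1/0.025)·1.585·0.5003^(2/3)·√0.00026 = 0.6444 m³/s.
The larger discharge is 10.72 m³/s and the smaller is 0.6444 m³/s; the ratio is 16.6.

16.6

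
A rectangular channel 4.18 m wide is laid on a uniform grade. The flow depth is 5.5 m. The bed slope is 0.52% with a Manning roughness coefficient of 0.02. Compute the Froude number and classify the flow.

subcritical

Flow area A = b·y = 4.18 × 5.5 = 22.99 m². Wetted perimeter P = b + 2y = 4.18 + 2×5.5 = 15.18 m.
Hydraulic radius R = A/P = 22.99/15.18 = 1.514 m.
V = (1/n) R^(2/3) √S = (1/0.02) × 1.514^(2/3) × √0.0052 = 4.755 m/s. Hydraulic depth D_h = A/T = 22.99/4.18 = 5.5 m.
Froude number Fr = V/√(g·D_h) = 4.755/√(9.81×5.5) = 0.647, which is less than 1, so the flow is subcritical.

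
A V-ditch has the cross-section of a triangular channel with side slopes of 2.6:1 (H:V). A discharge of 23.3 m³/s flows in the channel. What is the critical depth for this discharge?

At critical depth, Q² T / (g A³) = 1, i.e. A³/T = Q²/g = 23.3²/9.81 = 55.34.
Try y = 1.9 m: A³/T = 83.69 — over.
Try y = 1.75 m: A³/T = 55.48 — ≈ 55.34.

y_c = 1.75 m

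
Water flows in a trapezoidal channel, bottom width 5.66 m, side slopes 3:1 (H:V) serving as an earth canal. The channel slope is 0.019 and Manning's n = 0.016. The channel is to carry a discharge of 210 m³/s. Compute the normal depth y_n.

Manning's equation rearranged: A R^(2/3) = nQ / (1·√S) = 0.016 × 210 / (√0.019) = 24.38.
Try y = 1.59 m: A R^(2/3) = 17.19 — low.
Try y = 1.89 m: A R^(2/3) = 24.39 — close enough.

y_n = 1.89 m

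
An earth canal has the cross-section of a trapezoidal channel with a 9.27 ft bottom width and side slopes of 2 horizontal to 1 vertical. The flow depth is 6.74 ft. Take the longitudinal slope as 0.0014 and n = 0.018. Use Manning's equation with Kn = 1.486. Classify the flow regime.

With bottom width b = 9.27 ft and side slope z = 2: A = (b + zy)y = (9.27 + 2×6.74)×6.74 = 153.3 ft²; P = b + 2y√(1+z²) = 9.27 + 2×6.74×2.236 = 39.41 ft.
Hydraulic radius R = A/P = 153.3/39.41 = 3.891 ft.
V = (1.486/n) R^(2/3) √S = (1.486/0.018) × 3.891^(2/3) × √0.0014 = 7.641 ft/s. Hydraulic depth D_h = A/T = 153.3/36.23 = 4.232 ft.
Froude number Fr = V/√(g·D_h) = 7.641/√(32.2×4.232) = 0.655, which is less than 1, so the flow is subcritical.

subcritical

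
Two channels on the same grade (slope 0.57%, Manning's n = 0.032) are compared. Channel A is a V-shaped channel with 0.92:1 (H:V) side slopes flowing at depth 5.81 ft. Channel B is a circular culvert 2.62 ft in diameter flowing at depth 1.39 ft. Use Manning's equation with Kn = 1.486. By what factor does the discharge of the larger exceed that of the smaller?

Channel A: For a triangular section with side slope z = 0.92: A = zy² = 0.92×5.81² = 31.06 ft²; P = 2y√(1+z²) = 2×5.81×1.359 = 15.79 ft. Hydraulic radius R = A/P = 31.06/15.79 = 1.967 ft. Q_A = (1.486/0.032)·31.06·1.967^(2/3)·√0.0057 = 170.9 ft³/s.
Channel B: For a circular section of diameter D = 2.62 ft at depth y = 1.39 ft, the central angle is θ = 2 arccos(1 − 2y/D) = 3.264 rad. Then A = (D²/8)(θ − sin θ) = 2.905 ft² and P = Dθ/2 = 4.276 ft. Hydraulic radius R = A/P = 2.905/4.276 = 0.6795 ft. Q_B = (1.486/0.032)·2.905·0.6795^(2/3)·√0.0057 = 7.872 ft³/s.
The larger discharge is 170.9 ft³/s and the smaller is 7.872 ft³/s; the ratio is 21.7.

21.7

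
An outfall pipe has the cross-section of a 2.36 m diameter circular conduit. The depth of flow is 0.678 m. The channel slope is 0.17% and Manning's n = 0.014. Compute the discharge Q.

Q = 1.63 m³/s

For a circular section of diameter D = 2.36 m at depth y = 0.678 m, the central angle is θ = 2 arccos(1 − 2y/D) = 2.263 rad. Then A = (D²/8)(θ − sin θ) = 1.039 m² and P = Dθ/2 = 2.67 m.
Hydraulic radius R = A/P = 1.039/2.67 = 0.3892 m.
Manning's equation: Q = (1/n) A R^(2/3) S^(1/2) = (1/0.014) × 1.039 × 0.3892^(2/3) × 0.0017^(1/2) = 1.63 m³/s.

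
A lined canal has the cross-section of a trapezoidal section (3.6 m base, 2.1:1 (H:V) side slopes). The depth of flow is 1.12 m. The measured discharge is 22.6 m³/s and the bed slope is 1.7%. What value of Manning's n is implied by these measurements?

With bottom width b = 3.6 m and side slope z = 2.1: A = (b + zy)y = (3.6 + 2.1×1.12)×1.12 = 6.666 m²; P = b + 2y√(1+z²) = 3.6 + 2×1.12×2.326 = 8.81 m.
Hydraulic radius R = A/P = 6.666/8.81 = 0.7567 m.
Rearranging Manning's equation: n = (1/Q) A R^(2/3) S^(1/2) = (1/22.6) × 6.666 × 0.7567^(2/3) × √0.017 = 0.0319.

n = 0.0319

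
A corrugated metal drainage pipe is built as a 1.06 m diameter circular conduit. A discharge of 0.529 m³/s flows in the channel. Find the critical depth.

At critical depth, Q² T / (g A³) = 1, i.e. A³/T = Q²/g = 0.529²/9.81 = 0.02853.
Try y = 0.327 m: A³/T = 0.01266 — low.
Try y = 0.512 m: A³/T = 0.07102 — high.
Try y = 0.404 m: A³/T = 0.02864 — matches.

y_c = 0.404 m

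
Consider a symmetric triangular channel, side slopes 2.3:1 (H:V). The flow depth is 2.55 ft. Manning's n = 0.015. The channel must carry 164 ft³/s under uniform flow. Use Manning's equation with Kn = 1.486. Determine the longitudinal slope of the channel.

S = 0.00995

For a triangular section with side slope z = 2.3: A = zy² = 2.3×2.55² = 14.96 ft²; P = 2y√(1+z²) = 2×2.55×2.508 = 12.79 ft.
Hydraulic radius R = A/P = 14.96/12.79 = 1.169 ft.
From Manning's equation, S = [nQ / (1.486 A R^(2/3))]² = [0.015 × 164 / (1.486 × 14.96 × 1.169^(2/3))]² = 0.00995.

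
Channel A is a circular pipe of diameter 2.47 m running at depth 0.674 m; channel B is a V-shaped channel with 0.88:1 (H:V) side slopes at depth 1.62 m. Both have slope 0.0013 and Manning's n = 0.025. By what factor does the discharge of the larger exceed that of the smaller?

2.69

Channel A: For a circular section of diameter D = 2.47 m at depth y = 0.674 m, the central angle is θ = 2 arccos(1 − 2y/D) = 2.199 rad. Then A = (D²/8)(θ − sin θ) = 1.059 m² and P = Dθ/2 = 2.715 m. Hydraulic radius R = A/P = 1.059/2.715 = 0.3902 m. Q_A = (1/0.025)·1.059·0.3902^(2/3)·√0.0013 = 0.8158 m³/s.
Channel B: For a triangular section with side slope z = 0.88: A = zy² = 0.88×1.62² = 2.309 m²; P = 2y√(1+z²) = 2×1.62×1.332 = 4.316 m. Hydraulic radius R = A/P = 2.309/4.316 = 0.5351 m. Q_B = (1/0.025)·2.309·0.5351^(2/3)·√0.0013 = 2.195 m³/s.
The larger discharge is 2.195 m³/s and the smaller is 0.8158 m³/s; the ratio is 2.69.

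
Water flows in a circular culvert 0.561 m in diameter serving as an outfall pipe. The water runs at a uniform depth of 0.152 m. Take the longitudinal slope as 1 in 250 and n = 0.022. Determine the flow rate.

Q = 0.0308 m³/s

For a circular section of diameter D = 0.561 m at depth y = 0.152 m, the central angle is θ = 2 arccos(1 − 2y/D) = 2.19 rad. Then A = (D²/8)(θ − sin θ) = 0.05411 m² and P = Dθ/2 = 0.6143 m.
Hydraulic radius R = A/P = 0.05411/0.6143 = 0.08809 m.
Manning's equation: Q = (1/n) A R^(2/3) S^(1/2) = (1/0.022) × 0.05411 × 0.08809^(2/3) × 0.004^(1/2) = 0.0308 m³/s.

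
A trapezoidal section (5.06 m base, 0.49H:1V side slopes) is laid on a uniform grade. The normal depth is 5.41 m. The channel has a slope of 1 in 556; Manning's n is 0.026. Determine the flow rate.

With bottom width b = 5.06 m and side slope z = 0.49: A = (b + zy)y = (5.06 + 0.49×5.41)×5.41 = 41.72 m²; P = b + 2y√(1+z²) = 5.06 + 2×5.41×1.114 = 17.11 m.
Hydraulic radius R = A/P = 41.72/17.11 = 2.438 m.
Manning's equation: Q = (1/n) A R^(2/3) S^(1/2) = (1/0.026) × 41.72 × 2.438^(2/3) × 0.001799^(1/2) = 123 m³/s.

Q = 123 m³/s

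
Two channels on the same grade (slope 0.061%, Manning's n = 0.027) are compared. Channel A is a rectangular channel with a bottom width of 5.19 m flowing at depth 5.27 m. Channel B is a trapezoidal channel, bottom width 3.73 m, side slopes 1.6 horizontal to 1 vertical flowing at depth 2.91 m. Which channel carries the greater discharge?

channel A

Channel A: Flow area A = b·y = 5.19 × 5.27 = 27.35 m². Wetted perimeter P = b + 2y = 5.19 + 2×5.27 = 15.73 m. Hydraulic radius R = A/P = 27.35/15.73 = 1.739 m. Q_A = (1/0.027)·27.35·1.739^(2/3)·√0.00061 = 36.18 m³/s.
Channel B: With bottom width b = 3.73 m and side slope z = 1.6: A = (b + zy)y = (3.73 + 1.6×2.91)×2.91 = 24.4 m²; P = b + 2y√(1+z²) = 3.73 + 2×2.91×1.887 = 14.71 m. Hydraulic radius R = A/P = 24.4/14.71 = 1.659 m. Q_B = (1/0.027)·24.4·1.659^(2/3)·√0.00061 = 31.28 m³/s.
Q_A = 36.18 m³/s vs Q_B = 31.28 m³/s, so channel A carries more.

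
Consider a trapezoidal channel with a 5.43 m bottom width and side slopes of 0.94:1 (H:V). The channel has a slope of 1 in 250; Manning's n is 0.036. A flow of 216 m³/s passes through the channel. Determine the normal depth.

y_n = 5.64 m

Manning's equation rearranged: A R^(2/3) = nQ / (1·√S) = 0.036 × 216 / (√0.004) = 122.9.
At y = 6.68 m: A R^(2/3) = 173.1 — high.
At y = 5.04 m: A R^(2/3) = 98.38 — low.
At y = 5.64 m: A R^(2/3) = 122.9 — ≈ 122.9.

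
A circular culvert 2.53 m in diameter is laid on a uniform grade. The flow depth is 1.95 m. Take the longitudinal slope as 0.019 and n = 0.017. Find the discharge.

Q = 28.2 m³/s

For a circular section of diameter D = 2.53 m at depth y = 1.95 m, the central angle is θ = 2 arccos(1 − 2y/D) = 4.286 rad. Then A = (D²/8)(θ − sin θ) = 4.158 m² and P = Dθ/2 = 5.422 m.
Hydraulic radius R = A/P = 4.158/5.422 = 0.7669 m.
Manning's equation: Q = (1/n) A R^(2/3) S^(1/2) = (1/0.017) × 4.158 × 0.7669^(2/3) × 0.019^(1/2) = 28.2 m³/s.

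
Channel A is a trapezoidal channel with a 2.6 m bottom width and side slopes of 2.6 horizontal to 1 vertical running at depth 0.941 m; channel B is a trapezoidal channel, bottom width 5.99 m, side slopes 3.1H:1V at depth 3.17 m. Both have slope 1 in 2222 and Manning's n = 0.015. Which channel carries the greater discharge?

Channel A: With bottom width b = 2.6 m and side slope z = 2.6: A = (b + zy)y = (2.6 + 2.6×0.941)×0.941 = 4.749 m²; P = b + 2y√(1+z²) = 2.6 + 2×0.941×2.786 = 7.843 m. Hydraulic radius R = A/P = 4.749/7.843 = 0.6055 m. Q_A = (1/0.015)·4.749·0.6055^(2/3)·√0.00045 = 4.807 m³/s.
Channel B: With bottom width b = 5.99 m and side slope z = 3.1: A = (b + zy)y = (5.99 + 3.1×3.17)×3.17 = 50.14 m²; P = b + 2y√(1+z²) = 5.99 + 2×3.17×3.257 = 26.64 m. Hydraulic radius R = A/P = 50.14/26.64 = 1.882 m. Q_B = (1/0.015)·50.14·1.882^(2/3)·√0.00045 = 108.1 m³/s.
Q_A = 4.807 m³/s vs Q_B = 108.1 m³/s, so channel B carries more.

channel B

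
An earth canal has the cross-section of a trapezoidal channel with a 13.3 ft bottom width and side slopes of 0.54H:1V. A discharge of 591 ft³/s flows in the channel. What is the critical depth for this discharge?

y_c = 3.74 ft

At critical depth, Q² T / (g A³) = 1, i.e. A³/T = Q²/g = 591²/32.2 = 10850.
Trying y = 3.01 ft: A³/T = 5478 — low.
Trying y = 3.74 ft: A³/T = 10850 — matches.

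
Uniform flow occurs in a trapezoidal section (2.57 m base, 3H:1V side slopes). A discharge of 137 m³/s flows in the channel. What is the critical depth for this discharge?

y_c = 2.96 m

At critical depth, Q² T / (g A³) = 1, i.e. A³/T = Q²/g = 137²/9.81 = 1913.
Trying y = 2.56 m: A³/T = 1008 — low.
Trying y = 2.96 m: A³/T = 1915 — matches.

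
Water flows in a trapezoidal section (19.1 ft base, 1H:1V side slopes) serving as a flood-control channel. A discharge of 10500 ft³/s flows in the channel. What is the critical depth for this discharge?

At critical depth, Q² T / (g A³) = 1, i.e. A³/T = Q²/g = 10500²/32.2 = 3424000.
Trying y = 17.3 ft: A³/T = 4650000 — over.
Trying y = 15.9 ft: A³/T = 3386000 — ≈ 3424000.

y_c = 15.9 ft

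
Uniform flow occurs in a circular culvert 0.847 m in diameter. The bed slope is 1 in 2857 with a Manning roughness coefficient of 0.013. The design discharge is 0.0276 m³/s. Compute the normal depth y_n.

y_n = 0.177 m

Manning's equation rearranged: A R^(2/3) = nQ / (1·√S) = 0.013 × 0.0276 / (√0.00035) = 0.01918.
Try y = 0.208 m: A R^(2/3) = 0.02646 — over.
Try y = 0.156 m: A R^(2/3) = 0.01483 — short.
Try y = 0.177 m: A R^(2/3) = 0.01916 — ≈ 0.01918.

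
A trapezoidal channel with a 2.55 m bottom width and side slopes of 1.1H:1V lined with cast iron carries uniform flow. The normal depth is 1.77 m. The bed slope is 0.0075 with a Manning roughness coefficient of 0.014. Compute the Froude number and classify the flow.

supercritical

With bottom width b = 2.55 m and side slope z = 1.1: A = (b + zy)y = (2.55 + 1.1×1.77)×1.77 = 7.96 m²; P = b + 2y√(1+z²) = 2.55 + 2×1.77×1.487 = 7.813 m.
Hydraulic radius R = A/P = 7.96/7.813 = 1.019 m.
V = (1/n) R^(2/3) √S = (1/0.014) × 1.019^(2/3) × √0.0075 = 6.263 m/s. Hydraulic depth D_h = A/T = 7.96/6.444 = 1.235 m.
Froude number Fr = V/√(g·D_h) = 6.263/√(9.81×1.235) = 1.8, which is greater than 1, so the flow is supercritical.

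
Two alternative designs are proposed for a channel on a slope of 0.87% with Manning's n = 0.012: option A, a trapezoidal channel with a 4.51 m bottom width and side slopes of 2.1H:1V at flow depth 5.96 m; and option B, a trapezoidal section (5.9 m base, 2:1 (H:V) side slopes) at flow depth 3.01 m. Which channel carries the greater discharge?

channel A

Channel A: With bottom width b = 4.51 m and side slope z = 2.1: A = (b + zy)y = (4.51 + 2.1×5.96)×5.96 = 101.5 m²; P = b + 2y√(1+z²) = 4.51 + 2×5.96×2.326 = 32.24 m. Hydraulic radius R = A/P = 101.5/32.24 = 3.148 m. Q_A = (1/0.012)·101.5·3.148^(2/3)·√0.0087 = 1694 m³/s.
Channel B: With bottom width b = 5.9 m and side slope z = 2: A = (b + zy)y = (5.9 + 2×3.01)×3.01 = 35.88 m²; P = b + 2y√(1+z²) = 5.9 + 2×3.01×2.236 = 19.36 m. Hydraulic radius R = A/P = 35.88/19.36 = 1.853 m. Q_B = (1/0.012)·35.88·1.853^(2/3)·√0.0087 = 420.8 m³/s.
Q_A = 1694 m³/s vs Q_B = 420.8 m³/s, so channel A carries more.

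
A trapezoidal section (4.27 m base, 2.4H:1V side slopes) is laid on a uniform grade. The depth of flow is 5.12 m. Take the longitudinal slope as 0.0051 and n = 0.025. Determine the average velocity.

V = 5.6 m/s

With bottom width b = 4.27 m and side slope z = 2.4: A = (b + zy)y = (4.27 + 2.4×5.12)×5.12 = 84.78 m²; P = b + 2y√(1+z²) = 4.27 + 2×5.12×2.6 = 30.89 m.
Hydraulic radius R = A/P = 84.78/30.89 = 2.744 m.
From Manning's equation, V = (1/n) R^(2/3) S^(1/2) = (1/0.025) × 2.744^(2/3) × 0.0051^(1/2) = 5.6 m/s.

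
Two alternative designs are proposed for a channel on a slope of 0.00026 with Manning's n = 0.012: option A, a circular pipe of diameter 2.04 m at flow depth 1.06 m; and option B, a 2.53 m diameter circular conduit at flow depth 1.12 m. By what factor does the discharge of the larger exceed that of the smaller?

1.35

Channel A: For a circular section of diameter D = 2.04 m at depth y = 1.06 m, the central angle is θ = 2 arccos(1 − 2y/D) = 3.22 rad. Then A = (D²/8)(θ − sin θ) = 1.716 m² and P = Dθ/2 = 3.284 m. Hydraulic radius R = A/P = 1.716/3.284 = 0.5224 m. Q_A = (1/0.012)·1.716·0.5224^(2/3)·√0.00026 = 1.496 m³/s.
Channel B: For a circular section of diameter D = 2.53 m at depth y = 1.12 m, the central angle is θ = 2 arccos(1 − 2y/D) = 2.912 rad. Then A = (D²/8)(θ − sin θ) = 2.148 m² and P = Dθ/2 = 3.683 m. Hydraulic radius R = A/P = 2.148/3.683 = 0.583 m. Q_B = (1/0.012)·2.148·0.583^(2/3)·√0.00026 = 2.014 m³/s.
The larger discharge is 2.014 m³/s and the smaller is 1.496 m³/s; the ratio is 1.35.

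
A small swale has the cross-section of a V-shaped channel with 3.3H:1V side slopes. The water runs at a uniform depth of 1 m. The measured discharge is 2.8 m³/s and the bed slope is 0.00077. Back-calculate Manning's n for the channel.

n = 0.02

For a triangular section with side slope z = 3.3: A = zy² = 3.3×1² = 3.3 m²; P = 2y√(1+z²) = 2×1×3.448 = 6.896 m.
Hydraulic radius R = A/P = 3.3/6.896 = 0.4785 m.
Rearranging Manning's equation: n = (1/Q) A R^(2/3) S^(1/2) = (1/2.8) × 3.3 × 0.4785^(2/3) × √0.00077 = 0.02.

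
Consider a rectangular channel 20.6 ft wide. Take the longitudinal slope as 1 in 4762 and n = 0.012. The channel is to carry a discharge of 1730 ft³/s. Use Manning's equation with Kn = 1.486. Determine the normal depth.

Manning's equation rearranged: A R^(2/3) = nQ / (1.486·√S) = 0.012 × 1730 / (1.486 × √0.00021) = 964.1.
Trying y = 10.6 ft: A R^(2/3) = 657.4 — low.
Trying y = 17.7 ft: A R^(2/3) = 1271 — high.
Trying y = 14.2 ft: A R^(2/3) = 962.6 — close enough.

y_n = 14.2 ft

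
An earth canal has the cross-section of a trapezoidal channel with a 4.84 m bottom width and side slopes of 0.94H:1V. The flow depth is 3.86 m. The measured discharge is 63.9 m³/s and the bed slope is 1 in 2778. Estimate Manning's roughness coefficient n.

With bottom width b = 4.84 m and side slope z = 0.94: A = (b + zy)y = (4.84 + 0.94×3.86)×3.86 = 32.69 m²; P = b + 2y√(1+z²) = 4.84 + 2×3.86×1.372 = 15.44 m.
Hydraulic radius R = A/P = 32.69/15.44 = 2.118 m.
Rearranging Manning's equation: n = (1/Q) A R^(2/3) S^(1/2) = (1/63.9) × 32.69 × 2.118^(2/3) × √0.00036 = 0.016.

n = 0.016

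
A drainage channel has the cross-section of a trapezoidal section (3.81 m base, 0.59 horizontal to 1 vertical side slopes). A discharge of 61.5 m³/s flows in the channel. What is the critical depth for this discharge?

y_c = 2.59 m

At critical depth, Q² T / (g A³) = 1, i.e. A³/T = Q²/g = 61.5²/9.81 = 385.6.
Try y = 2.95 m: A³/T = 602.1 — high.
Try y = 2.59 m: A³/T = 384.9 — ≈ 385.6.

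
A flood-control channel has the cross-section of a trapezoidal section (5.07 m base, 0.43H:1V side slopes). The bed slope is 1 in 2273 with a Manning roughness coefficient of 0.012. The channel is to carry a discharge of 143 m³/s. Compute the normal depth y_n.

Manning's equation rearranged: A R^(2/3) = nQ / (1·√S) = 0.012 × 143 / (√0.0004399) = 81.81.
Try y = 4.39 m: A R^(2/3) = 49.9 — low.
Try y = 7.37 m: A R^(2/3) = 122.8 — high.
Try y = 5.86 m: A R^(2/3) = 81.81 — ≈ 81.81.

y_n = 5.86 m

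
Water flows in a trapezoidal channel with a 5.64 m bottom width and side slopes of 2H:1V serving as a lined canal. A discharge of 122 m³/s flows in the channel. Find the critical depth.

At critical depth, Q² T / (g A³) = 1, i.e. A³/T = Q²/g = 122²/9.81 = 1517.
Try y = 3.17 m: A³/T = 2990 — over.
Try y = 2.66 m: A³/T = 1522 — matches.

y_c = 2.66 m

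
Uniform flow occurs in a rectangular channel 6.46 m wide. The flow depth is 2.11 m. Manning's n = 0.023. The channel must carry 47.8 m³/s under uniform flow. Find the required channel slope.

S = 0.0047

Flow area A = b·y = 6.46 × 2.11 = 13.63 m². Wetted perimeter P = b + 2y = 6.46 + 2×2.11 = 10.68 m.
Hydraulic radius R = A/P = 13.63/10.68 = 1.276 m.
From Manning's equation, S = [nQ / (1 A R^(2/3))]² = [0.023 × 47.8 / (1 × 13.63 × 1.276^(2/3))]² = 0.0047.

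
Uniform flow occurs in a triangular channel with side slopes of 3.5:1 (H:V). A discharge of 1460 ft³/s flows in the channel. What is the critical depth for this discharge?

At critical depth, Q² T / (g A³) = 1, i.e. A³/T = Q²/g = 1460²/32.2 = 66200.
Trying y = 4.88 ft: A³/T = 16950 — short.
Trying y = 6.41 ft: A³/T = 66280 — ≈ 66200.

y_c = 6.41 ft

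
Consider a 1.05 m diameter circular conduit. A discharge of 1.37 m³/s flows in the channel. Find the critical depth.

y_c = 0.665 m

At critical depth, Q² T / (g A³) = 1, i.e. A³/T = Q²/g = 1.37²/9.81 = 0.1913.
At y = 0.571 m: A³/T = 0.1065 — low.
At y = 0.753 m: A³/T = 0.3104 — high.
At y = 0.665 m: A³/T = 0.191 — ≈ 0.1913.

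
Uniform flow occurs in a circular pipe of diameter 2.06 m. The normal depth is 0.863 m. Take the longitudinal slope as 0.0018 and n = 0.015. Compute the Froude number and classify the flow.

subcritical

For a circular section of diameter D = 2.06 m at depth y = 0.863 m, the central angle is θ = 2 arccos(1 − 2y/D) = 2.816 rad. Then A = (D²/8)(θ − sin θ) = 1.324 m² and P = Dθ/2 = 2.9 m.
Hydraulic radius R = A/P = 1.324/2.9 = 0.4565 m.
V = (1/n) R^(2/3) √S = (1/0.015) × 0.4565^(2/3) × √0.0018 = 1.677 m/s. Hydraulic depth D_h = A/T = 1.324/2.033 = 0.6513 m.
Froude number Fr = V/√(g·D_h) = 1.677/√(9.81×0.6513) = 0.663, which is less than 1, so the flow is subcritical.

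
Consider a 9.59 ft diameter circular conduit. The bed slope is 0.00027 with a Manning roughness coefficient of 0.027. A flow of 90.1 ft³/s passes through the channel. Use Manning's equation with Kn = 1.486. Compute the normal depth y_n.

Manning's equation rearranged: A R^(2/3) = nQ / (1.486·√S) = 0.027 × 90.1 / (1.486 × √0.00027) = 99.63.
Trying y = 7.9 ft: A R^(2/3) = 130 — high.
Trying y = 6.31 ft: A R^(2/3) = 99.58 — matches.

y_n = 6.31 ft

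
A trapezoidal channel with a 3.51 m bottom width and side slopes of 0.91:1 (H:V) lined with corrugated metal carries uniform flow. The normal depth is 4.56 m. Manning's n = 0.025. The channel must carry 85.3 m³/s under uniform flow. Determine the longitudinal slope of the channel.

With bottom width b = 3.51 m and side slope z = 0.91: A = (b + zy)y = (3.51 + 0.91×4.56)×4.56 = 34.93 m²; P = b + 2y√(1+z²) = 3.51 + 2×4.56×1.352 = 15.84 m.
Hydraulic radius R = A/P = 34.93/15.84 = 2.205 m.
From Manning's equation, S = [nQ / (1 A R^(2/3))]² = [0.025 × 85.3 / (1 × 34.93 × 2.205^(2/3))]² = 0.0013.

S = 0.0013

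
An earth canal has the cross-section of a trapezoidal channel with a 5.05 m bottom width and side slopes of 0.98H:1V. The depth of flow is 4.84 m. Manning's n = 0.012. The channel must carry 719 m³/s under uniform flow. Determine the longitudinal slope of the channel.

S = 0.00952

With bottom width b = 5.05 m and side slope z = 0.98: A = (b + zy)y = (5.05 + 0.98×4.84)×4.84 = 47.4 m²; P = b + 2y√(1+z²) = 5.05 + 2×4.84×1.4 = 18.6 m.
Hydraulic radius R = A/P = 47.4/18.6 = 2.548 m.
From Manning's equation, S = [nQ / (1 A R^(2/3))]² = [0.012 × 719 / (1 × 47.4 × 2.548^(2/3))]² = 0.00952.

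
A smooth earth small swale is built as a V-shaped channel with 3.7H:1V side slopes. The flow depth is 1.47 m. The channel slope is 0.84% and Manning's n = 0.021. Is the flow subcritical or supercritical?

supercritical

For a triangular section with side slope z = 3.7: A = zy² = 3.7×1.47² = 7.995 m²; P = 2y√(1+z²) = 2×1.47×3.833 = 11.27 m.
Hydraulic radius R = A/P = 7.995/11.27 = 0.7095 m.
V = (1/n) R^(2/3) √S = (1/0.021) × 0.7095^(2/3) × √0.0084 = 3.472 m/s. Hydraulic depth D_h = A/T = 7.995/10.88 = 0.735 m.
Froude number Fr = V/√(g·D_h) = 3.472/√(9.81×0.735) = 1.29, which is greater than 1, so the flow is supercritical.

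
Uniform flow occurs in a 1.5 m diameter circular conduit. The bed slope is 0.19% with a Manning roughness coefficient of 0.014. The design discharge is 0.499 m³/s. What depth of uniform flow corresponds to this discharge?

y_n = 0.424 m

Manning's equation rearranged: A R^(2/3) = nQ / (1·√S) = 0.014 × 0.499 / (√0.0019) = 0.1603.
Try y = 0.371 m: A R^(2/3) = 0.1232 — too small.
Try y = 0.495 m: A R^(2/3) = 0.2161 — too large.
Try y = 0.424 m: A R^(2/3) = 0.1603 — ≈ 0.1603.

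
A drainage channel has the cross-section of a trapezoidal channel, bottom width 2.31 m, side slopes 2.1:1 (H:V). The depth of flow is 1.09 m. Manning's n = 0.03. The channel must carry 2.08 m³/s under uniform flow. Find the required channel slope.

With bottom width b = 2.31 m and side slope z = 2.1: A = (b + zy)y = (2.31 + 2.1×1.09)×1.09 = 5.013 m²; P = b + 2y√(1+z²) = 2.31 + 2×1.09×2.326 = 7.381 m.
Hydraulic radius R = A/P = 5.013/7.381 = 0.6792 m.
From Manning's equation, S = [nQ / (1 A R^(2/3))]² = [0.03 × 2.08 / (1 × 5.013 × 0.6792^(2/3))]² = 0.00026.

S = 0.00026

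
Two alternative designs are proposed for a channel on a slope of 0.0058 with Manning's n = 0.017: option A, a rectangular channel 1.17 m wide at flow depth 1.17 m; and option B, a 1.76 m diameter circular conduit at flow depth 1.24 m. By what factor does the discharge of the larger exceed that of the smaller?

1.63

Channel A: Flow area A = b·y = 1.17 × 1.17 = 1.369 m². Wetted perimeter P = b + 2y = 1.17 + 2×1.17 = 3.51 m. Hydraulic radius R = A/P = 1.369/3.51 = 0.39 m. Q_A = (1/0.017)·1.369·0.39^(2/3)·√0.0058 = 3.274 m³/s.
Channel B: For a circular section of diameter D = 1.76 m at depth y = 1.24 m, the central angle is θ = 2 arccos(1 − 2y/D) = 3.985 rad. Then A = (D²/8)(θ − sin θ) = 1.832 m² and P = Dθ/2 = 3.506 m. Hydraulic radius R = A/P = 1.832/3.506 = 0.5224 m. Q_B = (1/0.017)·1.832·0.5224^(2/3)·√0.0058 = 5.323 m³/s.
The larger discharge is 5.323 m³/s and the smaller is 3.274 m³/s; the ratio is 1.63.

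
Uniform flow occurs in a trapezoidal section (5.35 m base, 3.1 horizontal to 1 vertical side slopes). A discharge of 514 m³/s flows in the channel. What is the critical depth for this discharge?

y_c = 4.84 m

At critical depth, Q² T / (g A³) = 1, i.e. A³/T = Q²/g = 514²/9.81 = 26930.
At y = 3.63 m: A³/T = 7859 — too small.
At y = 5.96 m: A³/T = 67690 — too large.
At y = 4.84 m: A³/T = 27040 — ≈ 26930.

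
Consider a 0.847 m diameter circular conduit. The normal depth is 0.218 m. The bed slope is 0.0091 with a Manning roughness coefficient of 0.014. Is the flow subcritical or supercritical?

For a circular section of diameter D = 0.847 m at depth y = 0.218 m, the central angle is θ = 2 arccos(1 − 2y/D) = 2.128 rad. Then A = (D²/8)(θ − sin θ) = 0.1148 m² and P = Dθ/2 = 0.9013 m.
Hydraulic radius R = A/P = 0.1148/0.9013 = 0.1273 m.
V = (1/n) R^(2/3) √S = (1/0.014) × 0.1273^(2/3) × √0.0091 = 1.725 m/s. Hydraulic depth D_h = A/T = 0.1148/0.7406 = 0.155 m.
Froude number Fr = V/√(g·D_h) = 1.725/√(9.81×0.155) = 1.4, which is greater than 1, so the flow is supercritical.

supercritical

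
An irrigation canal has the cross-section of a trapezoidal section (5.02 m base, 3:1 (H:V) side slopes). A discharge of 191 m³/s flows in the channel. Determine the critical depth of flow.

At critical depth, Q² T / (g A³) = 1, i.e. A³/T = Q²/g = 191²/9.81 = 3719.
Trying y = 3.9 m: A³/T = 9756 — too large.
Trying y = 2.47 m: A³/T = 1459 — too small.
Trying y = 3.1 m: A³/T = 3704 — matches.

y_c = 3.1 m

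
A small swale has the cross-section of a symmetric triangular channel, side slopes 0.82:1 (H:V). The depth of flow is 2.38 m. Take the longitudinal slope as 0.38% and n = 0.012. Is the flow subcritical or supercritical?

supercritical

For a triangular section with side slope z = 0.82: A = zy² = 0.82×2.38² = 4.645 m²; P = 2y√(1+z²) = 2×2.38×1.293 = 6.156 m.
Hydraulic radius R = A/P = 4.645/6.156 = 0.7546 m.
V = (1/n) R^(2/3) √S = (1/0.012) × 0.7546^(2/3) × √0.0038 = 4.258 m/s. Hydraulic depth D_h = A/T = 4.645/3.903 = 1.19 m.
Froude number Fr = V/√(g·D_h) = 4.258/√(9.81×1.19) = 1.25, which is greater than 1, so the flow is supercritical.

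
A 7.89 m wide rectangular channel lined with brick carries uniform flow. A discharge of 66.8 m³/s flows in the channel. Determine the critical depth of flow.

y_c = 1.94 m

For a rectangular channel, critical depth y_c = (q²/g)^(1/3) where q = Q/b = 66.8/7.89 = 8.466 m²/s.
So y_c = (8.466²/9.81)^(1/3) = 1.94 m.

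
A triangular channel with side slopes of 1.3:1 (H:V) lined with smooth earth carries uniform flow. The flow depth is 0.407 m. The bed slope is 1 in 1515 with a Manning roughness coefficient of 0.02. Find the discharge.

For a triangular section with side slope z = 1.3: A = zy² = 1.3×0.407² = 0.2153 m²; P = 2y√(1+z²) = 2×0.407×1.64 = 1.335 m.
Hydraulic radius R = A/P = 0.2153/1.335 = 0.1613 m.
Manning's equation: Q = (1/n) A R^(2/3) S^(1/2) = (1/0.02) × 0.2153 × 0.1613^(2/3) × 0.0006601^(1/2) = 0.082 m³/s.

Q = 0.082 m³/s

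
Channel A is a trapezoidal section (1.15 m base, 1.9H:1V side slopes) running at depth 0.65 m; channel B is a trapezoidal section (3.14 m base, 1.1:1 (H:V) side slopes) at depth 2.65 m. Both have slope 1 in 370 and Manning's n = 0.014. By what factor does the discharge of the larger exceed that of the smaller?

Channel A: With bottom width b = 1.15 m and side slope z = 1.9: A = (b + zy)y = (1.15 + 1.9×0.65)×0.65 = 1.55 m²; P = b + 2y√(1+z²) = 1.15 + 2×0.65×2.147 = 3.941 m. Hydraulic radius R = A/P = 1.55/3.941 = 0.3933 m. Q_A = (1/0.014)·1.55·0.3933^(2/3)·√0.002703 = 3.09 m³/s.
Channel B: With bottom width b = 3.14 m and side slope z = 1.1: A = (b + zy)y = (3.14 + 1.1×2.65)×2.65 = 16.05 m²; P = b + 2y√(1+z²) = 3.14 + 2×2.65×1.487 = 11.02 m. Hydraulic radius R = A/P = 16.05/11.02 = 1.456 m. Q_B = (1/0.014)·16.05·1.456^(2/3)·√0.002703 = 76.55 m³/s.
The larger discharge is 76.55 m³/s and the smaller is 3.09 m³/s; the ratio is 24.8.

24.8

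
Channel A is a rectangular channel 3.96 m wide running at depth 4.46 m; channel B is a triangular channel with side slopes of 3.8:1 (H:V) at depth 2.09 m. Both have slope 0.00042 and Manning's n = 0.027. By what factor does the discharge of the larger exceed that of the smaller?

1.3

Channel A: Flow area A = b·y = 3.96 × 4.46 = 17.66 m². Wetted perimeter P = b + 2y = 3.96 + 2×4.46 = 12.88 m. Hydraulic radius R = A/P = 17.66/12.88 = 1.371 m. Q_A = (1/0.027)·17.66·1.371^(2/3)·√0.00042 = 16.55 m³/s.
Channel B: For a triangular section with side slope z = 3.8: A = zy² = 3.8×2.09² = 16.6 m²; P = 2y√(1+z²) = 2×2.09×3.929 = 16.42 m. Hydraulic radius R = A/P = 16.6/16.42 = 1.011 m. Q_B = (1/0.027)·16.6·1.011^(2/3)·√0.00042 = 12.69 m³/s.
The larger discharge is 16.55 m³/s and the smaller is 12.69 m³/s; the ratio is 1.3.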